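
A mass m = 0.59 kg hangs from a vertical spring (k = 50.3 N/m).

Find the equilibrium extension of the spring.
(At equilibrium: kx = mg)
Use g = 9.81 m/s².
x_eq = mg/k = 0.59×9.81/50.3 = 0.1151 m = 11.51 cm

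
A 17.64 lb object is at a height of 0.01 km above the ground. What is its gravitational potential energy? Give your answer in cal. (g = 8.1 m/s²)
PE = mgh = 8.001 kg × 8.1 m/s² × 10 m = 648.1 J = 154.9 cal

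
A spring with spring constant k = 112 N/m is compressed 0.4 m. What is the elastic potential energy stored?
PE = ½kx² = ½×112×0.4² = 8.96 J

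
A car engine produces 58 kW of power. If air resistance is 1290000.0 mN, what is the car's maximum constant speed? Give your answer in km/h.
P = Fv → v = P/F = 58000 W / 1290 N = 44.96 m/s = 161.9 km/h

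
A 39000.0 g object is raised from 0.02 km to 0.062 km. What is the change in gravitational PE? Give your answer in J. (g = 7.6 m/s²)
ΔPE = mg(h₂ − h₁) = 39 kg × 7.6 m/s² × (62 − 20) m = 1.245e+04 J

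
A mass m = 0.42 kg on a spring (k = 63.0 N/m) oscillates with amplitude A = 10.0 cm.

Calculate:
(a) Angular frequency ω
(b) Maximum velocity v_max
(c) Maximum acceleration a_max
ω = √(k/m) = √(63.0/0.42) = 12.25 rad/s
v_max = ωA = 12.25×0.1 = 1.225 m/s
a_max = ω²A = 12.25²×0.1 = 15 m/s²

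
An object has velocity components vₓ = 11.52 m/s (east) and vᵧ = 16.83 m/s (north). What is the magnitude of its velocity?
|v| = √(vₓ² + vᵧ²) = √(11.52² + 16.83²) = √(415.959) = 20.4 m/s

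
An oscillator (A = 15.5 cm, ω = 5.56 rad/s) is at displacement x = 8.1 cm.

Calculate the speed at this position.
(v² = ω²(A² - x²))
v = ω√(A² − x²) = 5.56×√(0.155² − 0.081²) = 0.7348 m/s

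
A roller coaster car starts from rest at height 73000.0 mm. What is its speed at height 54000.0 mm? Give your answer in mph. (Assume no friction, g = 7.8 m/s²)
mgh₁ = ½mv₂² + mgh₂ → v₂ = √(2g(h₁−h₂)) = √(2×7.8×(73−54)) = 17.22 m/s = 38.51 mph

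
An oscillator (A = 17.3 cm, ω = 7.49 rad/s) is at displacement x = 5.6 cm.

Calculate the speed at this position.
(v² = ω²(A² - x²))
v = ω√(A² − x²) = 7.49×√(0.173² − 0.056²) = 1.226 m/s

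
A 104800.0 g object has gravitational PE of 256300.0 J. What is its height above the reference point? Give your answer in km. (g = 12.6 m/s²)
PE = mgh → h = PE/(mg) = 2.563e+05 J / (104.8 kg × 12.6 m/s²) = 194.1 m = 0.1941 km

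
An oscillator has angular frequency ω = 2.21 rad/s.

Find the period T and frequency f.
T = 2π/ω = 2π/2.21 = 2.843 s; f = ω/2π = 0.3517 Hz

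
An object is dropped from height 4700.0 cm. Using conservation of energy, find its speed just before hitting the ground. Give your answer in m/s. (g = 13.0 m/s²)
mgh = ½mv² → v = √(2gh) = √(2×13.0×47) = 34.96 m/s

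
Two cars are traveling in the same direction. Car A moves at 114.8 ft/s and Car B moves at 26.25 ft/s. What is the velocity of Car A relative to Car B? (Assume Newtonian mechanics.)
v_rel = v_A - v_B = 114.8 - 26.25 = 88.55 ft/s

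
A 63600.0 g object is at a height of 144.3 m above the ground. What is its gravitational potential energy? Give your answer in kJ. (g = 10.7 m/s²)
PE = mgh = 63.6 kg × 10.7 m/s² × 144.3 m = 9.82e+04 J = 98.2 kJ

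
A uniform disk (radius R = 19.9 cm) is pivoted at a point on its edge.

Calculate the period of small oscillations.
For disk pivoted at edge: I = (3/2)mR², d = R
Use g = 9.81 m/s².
I/m = (3/2)R² = 0.0594 m²; d = R = 0.199 m
T = 2π√((3/2)R²/(gR)) = 2π√(3R/(2g)) = 1.096 s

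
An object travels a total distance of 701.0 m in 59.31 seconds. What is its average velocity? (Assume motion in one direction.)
v_avg = Δd / Δt = 701.0 / 59.31 = 11.82 m/s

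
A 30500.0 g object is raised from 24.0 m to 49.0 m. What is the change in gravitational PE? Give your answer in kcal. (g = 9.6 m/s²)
ΔPE = mg(h₂ − h₁) = 30.5 kg × 9.6 m/s² × (49 − 24) m = 7320 J = 1.75 kcal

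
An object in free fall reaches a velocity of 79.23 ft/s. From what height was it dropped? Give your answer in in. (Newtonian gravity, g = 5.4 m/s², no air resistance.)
h = v²/(2g) (with unit conversion) = 2126.0 in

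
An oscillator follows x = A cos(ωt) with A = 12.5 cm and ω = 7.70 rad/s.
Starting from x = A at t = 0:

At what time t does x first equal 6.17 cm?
cos(ωt) = x/A = 6.17/12.5 = 0.4936
ωt = arccos(0.4936) = 1.055 rad
t = 1.055/7.7 = 0.137 s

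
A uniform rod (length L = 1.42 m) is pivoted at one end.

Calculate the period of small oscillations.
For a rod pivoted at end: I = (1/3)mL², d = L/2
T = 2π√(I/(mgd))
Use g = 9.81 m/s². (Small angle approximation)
I/m = (1/3)L² = 0.6721 m²; d = L/2 = 0.71 m
T = 2π√(I/(mgd)) = 2π√(0.6721/(9.81×0.71)) = 1.952 s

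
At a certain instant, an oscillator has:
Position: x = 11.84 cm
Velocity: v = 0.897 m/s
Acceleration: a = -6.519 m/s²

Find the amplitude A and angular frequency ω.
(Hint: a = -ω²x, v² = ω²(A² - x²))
a = −ω²x → ω = √(|a|/x) = √(6.519/0.1184) = 7.42 rad/s
v² = ω²(A² − x²) → A = √(x² + v²/ω²) = √(0.1184² + 0.897²/7.42²) = 0.1692 m = 16.92 cm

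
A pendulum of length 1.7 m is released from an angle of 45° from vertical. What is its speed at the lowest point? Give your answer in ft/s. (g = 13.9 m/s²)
h = L(1 − cosθ) = 1.7×(1 − cos45°) = 0.4979 m
v = √(2gh) = √(2×13.9×0.4979) = 3.721 m/s = 12.21 ft/s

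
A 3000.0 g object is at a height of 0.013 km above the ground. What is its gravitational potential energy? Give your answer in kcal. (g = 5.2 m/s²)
PE = mgh = 3 kg × 5.2 m/s² × 13 m = 202.8 J = 0.04847 kcal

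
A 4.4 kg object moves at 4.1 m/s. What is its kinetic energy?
KE = ½mv² = ½×4.4×4.1² = 36.982 J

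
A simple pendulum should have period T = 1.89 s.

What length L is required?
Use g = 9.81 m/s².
T = 2π√(L/g) → L = g(T/2π)² = 9.81×(1.89/2π)² = 0.8876 m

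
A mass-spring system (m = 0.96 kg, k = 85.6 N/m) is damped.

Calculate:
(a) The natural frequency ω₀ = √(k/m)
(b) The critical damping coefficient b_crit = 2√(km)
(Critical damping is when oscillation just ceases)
ω₀ = √(k/m) = √(85.6/0.96) = 9.443 rad/s
b_crit = 2√(km) = 2√(85.6×0.96) = 18.13 kg/s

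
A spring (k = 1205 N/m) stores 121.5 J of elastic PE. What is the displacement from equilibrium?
PE = ½kx² → x = √(2PE/k) = √(2×121.5/1205) = 0.4491 m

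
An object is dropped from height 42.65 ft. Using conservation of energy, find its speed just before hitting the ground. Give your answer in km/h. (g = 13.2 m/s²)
mgh = ½mv² → v = √(2gh) = √(2×13.2×13) = 18.53 m/s = 66.69 km/h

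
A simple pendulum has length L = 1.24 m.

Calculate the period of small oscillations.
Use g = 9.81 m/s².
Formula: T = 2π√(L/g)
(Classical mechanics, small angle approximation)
T = 2π√(L/g) = 2π√(1.24/9.81) = 2.234 s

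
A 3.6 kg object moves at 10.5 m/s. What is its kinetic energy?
KE = ½mv² = ½×3.6×10.5² = 198.45 J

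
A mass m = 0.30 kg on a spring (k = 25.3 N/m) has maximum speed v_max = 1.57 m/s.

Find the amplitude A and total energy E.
½mv²_max = ½kA² → A = v_max√(m/k) = 1.57×√(0.3/25.3) = 0.171 m = 17.1 cm
E = ½mv²_max = ½×0.3×1.57² = 0.3697 J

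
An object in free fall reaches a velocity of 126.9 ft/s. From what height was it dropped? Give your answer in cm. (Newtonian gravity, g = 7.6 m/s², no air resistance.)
h = v²/(2g) (with unit conversion) = 9843.0 cm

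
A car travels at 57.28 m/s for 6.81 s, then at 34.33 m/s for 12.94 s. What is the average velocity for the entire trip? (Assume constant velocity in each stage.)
d₁ = v₁t₁ = 57.28 × 6.81 = 390.077 m
d₂ = v₂t₂ = 34.33 × 12.94 = 444.23 m
d_total = 834.31 m, t_total = 19.75 s
v_avg = d_total/t_total = 834.31/19.75 = 42.24 m/s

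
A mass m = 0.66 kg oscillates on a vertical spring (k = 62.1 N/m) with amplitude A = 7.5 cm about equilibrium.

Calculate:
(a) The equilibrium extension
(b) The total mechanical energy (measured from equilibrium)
x_eq = mg/k = 0.66×9.81/62.1 = 0.1043 m = 10.43 cm
E = ½kA² = ½×62.1×(0.075)² = 0.1747 J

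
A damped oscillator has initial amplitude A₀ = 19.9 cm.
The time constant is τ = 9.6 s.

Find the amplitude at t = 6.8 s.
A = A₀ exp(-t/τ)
A = A₀ exp(−t/τ) = 19.9×exp(−6.8/9.6) = 9.8 cm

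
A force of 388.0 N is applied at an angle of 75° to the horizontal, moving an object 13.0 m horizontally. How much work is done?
W = Fd cosθ = 388.0×13.0×cos(75°) = 1305.5 J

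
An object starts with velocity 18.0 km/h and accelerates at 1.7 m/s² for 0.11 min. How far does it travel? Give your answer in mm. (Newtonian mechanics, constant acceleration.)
d = v₀t + ½at² (with unit conversion) = 70030.0 mm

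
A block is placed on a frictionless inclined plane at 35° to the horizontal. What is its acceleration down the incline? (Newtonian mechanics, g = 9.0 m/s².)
a = g sin(θ) = 9.0 × sin(35°) = 9.0 × 0.5736 = 5.16 m/s²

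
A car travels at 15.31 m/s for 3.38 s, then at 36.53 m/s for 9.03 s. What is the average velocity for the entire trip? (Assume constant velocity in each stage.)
d₁ = v₁t₁ = 15.31 × 3.38 = 51.7478 m
d₂ = v₂t₂ = 36.53 × 9.03 = 329.866 m
d_total = 381.61 m, t_total = 12.41 s
v_avg = d_total/t_total = 381.61/12.41 = 30.75 m/s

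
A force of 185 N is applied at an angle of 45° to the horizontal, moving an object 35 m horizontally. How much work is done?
W = Fd cosθ = 185×35×cos(45°) = 4578.5 J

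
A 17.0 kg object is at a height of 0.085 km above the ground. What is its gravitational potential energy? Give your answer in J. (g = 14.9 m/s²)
PE = mgh = 17 kg × 14.9 m/s² × 85 m = 2.153e+04 J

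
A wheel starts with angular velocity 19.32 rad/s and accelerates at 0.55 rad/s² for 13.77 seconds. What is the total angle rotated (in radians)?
θ = ω₀t + ½αt² = 19.32×13.77 + ½×0.55×13.77² = 318.18 rad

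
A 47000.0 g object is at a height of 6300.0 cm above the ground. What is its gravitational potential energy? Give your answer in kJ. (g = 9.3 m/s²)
PE = mgh = 47 kg × 9.3 m/s² × 63 m = 2.754e+04 J = 27.54 kJ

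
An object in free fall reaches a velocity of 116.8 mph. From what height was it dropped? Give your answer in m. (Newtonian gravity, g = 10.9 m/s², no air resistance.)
h = v²/(2g) (with unit conversion) = 125.1 m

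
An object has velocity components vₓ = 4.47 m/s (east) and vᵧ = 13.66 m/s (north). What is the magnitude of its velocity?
|v| = √(vₓ² + vᵧ²) = √(4.47² + 13.66²) = √(206.576) = 14.37 m/s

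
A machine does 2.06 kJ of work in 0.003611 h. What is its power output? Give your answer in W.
P = W/t = 2060 J / 13 s = 158.5 W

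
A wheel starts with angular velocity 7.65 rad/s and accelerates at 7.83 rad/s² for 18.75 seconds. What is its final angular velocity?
ω = ω₀ + αt = 7.65 + 7.83 × 18.75 = 154.46 rad/s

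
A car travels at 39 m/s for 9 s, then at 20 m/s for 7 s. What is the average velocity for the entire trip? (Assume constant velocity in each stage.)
d₁ = v₁t₁ = 39 × 9 = 351 m
d₂ = v₂t₂ = 20 × 7 = 140 m
d_total = 491 m, t_total = 16 s
v_avg = d_total/t_total = 491/16 = 30.69 m/s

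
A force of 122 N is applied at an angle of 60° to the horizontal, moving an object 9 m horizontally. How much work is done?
W = Fd cosθ = 122×9×cos(60°) = 549.0 J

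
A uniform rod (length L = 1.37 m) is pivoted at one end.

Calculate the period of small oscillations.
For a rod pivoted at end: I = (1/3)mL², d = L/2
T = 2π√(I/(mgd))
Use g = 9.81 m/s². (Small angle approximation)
I/m = (1/3)L² = 0.6256 m²; d = L/2 = 0.685 m
T = 2π√(I/(mgd)) = 2π√(0.6256/(9.81×0.685)) = 1.917 s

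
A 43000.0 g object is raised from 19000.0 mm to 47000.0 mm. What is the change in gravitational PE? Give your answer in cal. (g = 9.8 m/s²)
ΔPE = mg(h₂ − h₁) = 43 kg × 9.8 m/s² × (47 − 19) m = 1.18e+04 J = 2820.0 cal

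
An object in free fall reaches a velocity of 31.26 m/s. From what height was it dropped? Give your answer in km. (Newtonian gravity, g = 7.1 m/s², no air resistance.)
h = v²/(2g) (with unit conversion) = 0.06882 km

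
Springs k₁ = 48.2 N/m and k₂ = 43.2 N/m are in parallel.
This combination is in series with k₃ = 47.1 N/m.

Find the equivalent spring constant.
k₁₂ = k₁ + k₂ = 91.4 N/m (parallel)
1/k_eq = 1/k₁₂ + 1/k₃ → k_eq = 31.08 N/m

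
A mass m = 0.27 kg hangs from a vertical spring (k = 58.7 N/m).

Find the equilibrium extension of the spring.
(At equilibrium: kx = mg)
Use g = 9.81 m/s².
x_eq = mg/k = 0.27×9.81/58.7 = 0.04512 m = 4.512 cm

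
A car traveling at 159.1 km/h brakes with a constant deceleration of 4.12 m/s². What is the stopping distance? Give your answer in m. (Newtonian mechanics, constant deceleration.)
d = v₀² / (2a) (with unit conversion) = 237.0 m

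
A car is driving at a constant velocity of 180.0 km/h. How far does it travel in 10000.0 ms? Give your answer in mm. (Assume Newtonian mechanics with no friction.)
d = vt (with unit conversion) = 500000.0 mm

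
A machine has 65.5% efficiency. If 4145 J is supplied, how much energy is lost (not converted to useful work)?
W_out = η × W_in = 0.655×4145 = 2715.0 J
W_lost = W_in − W_out = 4145 − 2715.0 = 1430.0 J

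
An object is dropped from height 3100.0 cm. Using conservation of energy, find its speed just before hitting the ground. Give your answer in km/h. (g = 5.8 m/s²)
mgh = ½mv² → v = √(2gh) = √(2×5.8×31) = 18.96 m/s = 68.27 km/h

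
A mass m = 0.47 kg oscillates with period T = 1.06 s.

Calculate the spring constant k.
T = 2π√(m/k) → k = m(2π/T)² = 0.47×(2π/1.06)² = 16.51 N/m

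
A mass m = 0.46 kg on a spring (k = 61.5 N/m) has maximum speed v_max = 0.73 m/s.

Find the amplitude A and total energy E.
½mv²_max = ½kA² → A = v_max√(m/k) = 0.73×√(0.46/61.5) = 0.06313 m = 6.313 cm
E = ½mv²_max = ½×0.46×0.73² = 0.1226 J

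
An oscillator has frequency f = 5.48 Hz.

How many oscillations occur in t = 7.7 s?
n = f×t = 5.48×7.7 = 42.2 oscillations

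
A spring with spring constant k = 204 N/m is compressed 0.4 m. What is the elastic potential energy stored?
PE = ½kx² = ½×204×0.4² = 16.32 J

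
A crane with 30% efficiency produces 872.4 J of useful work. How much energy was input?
W_in = W_out/η = 872.4/0.3 = 2908.0 J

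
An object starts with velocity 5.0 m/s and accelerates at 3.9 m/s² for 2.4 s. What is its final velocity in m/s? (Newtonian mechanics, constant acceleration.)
v = v₀ + at = 14.36 m/s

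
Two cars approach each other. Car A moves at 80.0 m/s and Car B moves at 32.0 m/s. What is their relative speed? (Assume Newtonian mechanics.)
v_rel = v_A + v_B = 80.0 + 32.0 = 112.0 m/s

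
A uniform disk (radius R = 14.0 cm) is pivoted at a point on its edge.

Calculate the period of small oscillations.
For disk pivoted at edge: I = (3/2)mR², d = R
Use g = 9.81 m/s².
I/m = (3/2)R² = 0.0294 m²; d = R = 0.14 m
T = 2π√((3/2)R²/(gR)) = 2π√(3R/(2g)) = 0.9193 s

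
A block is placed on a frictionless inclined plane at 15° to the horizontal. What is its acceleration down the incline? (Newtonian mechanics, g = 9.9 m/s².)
a = g sin(θ) = 9.9 × sin(15°) = 9.9 × 0.2588 = 2.56 m/s²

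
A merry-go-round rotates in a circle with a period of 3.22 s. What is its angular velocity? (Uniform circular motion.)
ω = 2π/T = 2π/3.22 = 1.9513 rad/s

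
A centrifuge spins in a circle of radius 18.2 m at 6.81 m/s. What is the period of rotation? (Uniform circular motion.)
T = 2πr/v = 2π×18.2/6.81 = 16.79 s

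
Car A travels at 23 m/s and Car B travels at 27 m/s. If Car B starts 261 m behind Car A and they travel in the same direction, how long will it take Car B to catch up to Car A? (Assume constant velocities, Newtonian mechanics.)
Relative speed: v_rel = 27 - 23 = 4 m/s
Time to catch: t = d₀/v_rel = 261/4 = 65.25 s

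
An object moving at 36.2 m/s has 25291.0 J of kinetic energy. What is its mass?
KE = ½mv² → m = 2KE/v² = 2×25291.0/36.2² = 38.6 kg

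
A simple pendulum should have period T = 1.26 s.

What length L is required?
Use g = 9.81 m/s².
T = 2π√(L/g) → L = g(T/2π)² = 9.81×(1.26/2π)² = 0.3945 m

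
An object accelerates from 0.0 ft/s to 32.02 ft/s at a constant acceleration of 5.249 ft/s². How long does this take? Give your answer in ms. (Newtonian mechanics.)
t = (v - v₀)/a (with unit conversion) = 6100.0 ms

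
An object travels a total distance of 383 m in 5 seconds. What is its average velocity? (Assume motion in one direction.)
v_avg = Δd / Δt = 383 / 5 = 76.6 m/s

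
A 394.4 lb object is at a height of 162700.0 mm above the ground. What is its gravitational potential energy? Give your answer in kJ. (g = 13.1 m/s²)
PE = mgh = 178.9 kg × 13.1 m/s² × 162.7 m = 3.813e+05 J = 381.3 kJ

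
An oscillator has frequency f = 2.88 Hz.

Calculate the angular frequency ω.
ω = 2πf = 2π×2.88 = 18.1 rad/s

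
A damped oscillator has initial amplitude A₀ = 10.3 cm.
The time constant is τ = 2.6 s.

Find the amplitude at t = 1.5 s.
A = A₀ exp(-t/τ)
A = A₀ exp(−t/τ) = 10.3×exp(−1.5/2.6) = 5.785 cm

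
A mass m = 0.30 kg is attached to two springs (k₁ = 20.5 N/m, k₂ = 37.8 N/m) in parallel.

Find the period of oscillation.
k_eq = k₁+k₂ = 58.3 N/m
T = 2π√(m/k_eq) = 2π√(0.3/58.3) = 0.4507 s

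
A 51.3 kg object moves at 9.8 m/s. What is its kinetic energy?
KE = ½mv² = ½×51.3×9.8² = 2463.426 J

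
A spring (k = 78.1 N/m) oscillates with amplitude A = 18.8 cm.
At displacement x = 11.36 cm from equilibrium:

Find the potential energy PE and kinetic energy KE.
E_total = ½kA² = ½×78.1×(0.188)² = 1.38 J
PE = ½kx² = ½×78.1×(0.1136)² = 0.5039 J
KE = E_total − PE = 0.8762 J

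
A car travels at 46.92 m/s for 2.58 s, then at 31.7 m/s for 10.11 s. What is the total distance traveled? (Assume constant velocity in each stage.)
d₁ = v₁t₁ = 46.92 × 2.58 = 121.054 m
d₂ = v₂t₂ = 31.7 × 10.11 = 320.487 m
d_total = 121.054 + 320.487 = 441.54 m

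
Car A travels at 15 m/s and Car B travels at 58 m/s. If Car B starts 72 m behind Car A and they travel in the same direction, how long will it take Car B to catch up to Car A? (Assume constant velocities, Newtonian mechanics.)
Relative speed: v_rel = 58 - 15 = 43 m/s
Time to catch: t = d₀/v_rel = 72/43 = 1.67 s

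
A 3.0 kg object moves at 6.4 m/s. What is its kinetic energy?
KE = ½mv² = ½×3.0×6.4² = 61.44 J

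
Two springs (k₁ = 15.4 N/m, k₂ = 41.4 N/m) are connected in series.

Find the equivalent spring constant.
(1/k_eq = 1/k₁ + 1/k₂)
1/k_eq = 1/15.4 + 1/41.4 = 0.08909; k_eq = 11.22 N/m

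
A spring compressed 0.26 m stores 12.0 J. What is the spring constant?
PE = ½kx² → k = 2PE/x² = 2×12.0/0.26² = 355.0 N/m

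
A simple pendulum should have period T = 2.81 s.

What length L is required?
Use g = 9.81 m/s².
T = 2π√(L/g) → L = g(T/2π)² = 9.81×(2.81/2π)² = 1.962 m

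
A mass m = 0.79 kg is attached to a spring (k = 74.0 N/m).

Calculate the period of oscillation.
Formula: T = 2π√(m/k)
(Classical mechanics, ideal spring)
T = 2π√(m/k) = 2π√(0.79/74.0) = 0.6492 s; f = 1/T = 1.54 Hz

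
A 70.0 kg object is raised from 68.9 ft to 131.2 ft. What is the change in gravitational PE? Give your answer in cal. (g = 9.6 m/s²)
ΔPE = mg(h₂ − h₁) = 70 kg × 9.6 m/s² × (39.99 − 21) m = 1.276e+04 J = 3050.0 cal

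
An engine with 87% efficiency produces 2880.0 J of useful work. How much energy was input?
W_in = W_out/η = 2880.0/0.87 = 3310.3 J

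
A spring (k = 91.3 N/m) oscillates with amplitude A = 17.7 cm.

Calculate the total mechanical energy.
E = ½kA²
E = ½kA² = ½×91.3×(0.177)² = 1.43 J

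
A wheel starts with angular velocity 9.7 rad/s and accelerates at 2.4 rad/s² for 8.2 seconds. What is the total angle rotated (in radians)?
θ = ω₀t + ½αt² = 9.7×8.2 + ½×2.4×8.2² = 160.23 rad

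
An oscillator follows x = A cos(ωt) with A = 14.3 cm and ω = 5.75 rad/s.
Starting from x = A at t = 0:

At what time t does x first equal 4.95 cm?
cos(ωt) = x/A = 4.95/14.3 = 0.3462
ωt = arccos(0.3462) = 1.217 rad
t = 1.217/5.75 = 0.2117 s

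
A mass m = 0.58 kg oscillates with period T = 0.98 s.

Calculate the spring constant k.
T = 2π√(m/k) → k = m(2π/T)² = 0.58×(2π/0.98)² = 23.84 N/m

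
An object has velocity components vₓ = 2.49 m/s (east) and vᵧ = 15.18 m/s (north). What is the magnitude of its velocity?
|v| = √(vₓ² + vᵧ²) = √(2.49² + 15.18²) = √(236.632) = 15.38 m/s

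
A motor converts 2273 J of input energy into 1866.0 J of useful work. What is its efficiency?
η = W_out/W_in = 1866.0/2273 = 0.8209 = 82.09%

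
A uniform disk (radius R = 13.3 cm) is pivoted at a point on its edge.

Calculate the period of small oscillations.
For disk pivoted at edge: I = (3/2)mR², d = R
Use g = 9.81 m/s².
I/m = (3/2)R² = 0.02653 m²; d = R = 0.133 m
T = 2π√((3/2)R²/(gR)) = 2π√(3R/(2g)) = 0.896 s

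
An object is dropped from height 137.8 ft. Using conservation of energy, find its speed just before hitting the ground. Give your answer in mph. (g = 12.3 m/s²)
mgh = ½mv² → v = √(2gh) = √(2×12.3×42) = 32.14 m/s = 71.9 mph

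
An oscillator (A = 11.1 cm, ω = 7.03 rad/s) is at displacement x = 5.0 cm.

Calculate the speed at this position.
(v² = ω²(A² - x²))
v = ω√(A² − x²) = 7.03×√(0.111² − 0.05²) = 0.6967 m/s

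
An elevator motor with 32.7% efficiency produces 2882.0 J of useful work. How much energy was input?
W_in = W_out/η = 2882.0/0.327 = 8813.5 J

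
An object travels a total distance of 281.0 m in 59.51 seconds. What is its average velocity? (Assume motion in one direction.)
v_avg = Δd / Δt = 281.0 / 59.51 = 4.72 m/s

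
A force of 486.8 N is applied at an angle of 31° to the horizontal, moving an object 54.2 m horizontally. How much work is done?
W = Fd cosθ = 486.8×54.2×cos(31°) = 22616.0 J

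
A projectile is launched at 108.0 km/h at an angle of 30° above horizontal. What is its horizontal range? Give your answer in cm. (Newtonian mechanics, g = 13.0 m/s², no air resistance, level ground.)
R = v₀² sin(2θ) / g (with unit conversion) = 5996.0 cm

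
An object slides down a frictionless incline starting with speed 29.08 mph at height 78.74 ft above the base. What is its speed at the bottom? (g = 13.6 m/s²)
½mv₀² + mgh = ½mv² → v = √(v₀² + 2gh) = √(13² + 2×13.6×24) = 28.67 m/s = 64.13 mph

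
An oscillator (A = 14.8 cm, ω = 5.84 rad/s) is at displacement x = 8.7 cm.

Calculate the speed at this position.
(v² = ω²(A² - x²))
v = ω√(A² − x²) = 5.84×√(0.148² − 0.087²) = 0.6992 m/s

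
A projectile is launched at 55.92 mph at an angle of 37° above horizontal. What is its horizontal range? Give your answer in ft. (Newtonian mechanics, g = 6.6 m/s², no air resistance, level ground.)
R = v₀² sin(2θ) / g (with unit conversion) = 298.6 ft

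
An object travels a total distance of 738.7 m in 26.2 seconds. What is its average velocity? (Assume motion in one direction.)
v_avg = Δd / Δt = 738.7 / 26.2 = 28.19 m/s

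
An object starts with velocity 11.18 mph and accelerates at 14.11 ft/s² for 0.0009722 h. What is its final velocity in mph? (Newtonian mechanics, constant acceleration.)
v = v₀ + at (with unit conversion) = 44.85 mph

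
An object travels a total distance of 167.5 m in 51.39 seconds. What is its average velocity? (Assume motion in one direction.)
v_avg = Δd / Δt = 167.5 / 51.39 = 3.26 m/s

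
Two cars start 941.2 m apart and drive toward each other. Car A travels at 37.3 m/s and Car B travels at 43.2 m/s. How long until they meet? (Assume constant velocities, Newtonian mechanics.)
Combined speed: v_combined = 37.3 + 43.2 = 80.5 m/s
Time to meet: t = d/80.5 = 941.2/80.5 = 11.69 s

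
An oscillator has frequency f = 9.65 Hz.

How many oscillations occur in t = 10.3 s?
n = f×t = 9.65×10.3 = 99.4 oscillations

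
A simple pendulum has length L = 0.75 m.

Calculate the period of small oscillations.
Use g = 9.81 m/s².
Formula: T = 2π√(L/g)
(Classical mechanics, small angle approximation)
T = 2π√(L/g) = 2π√(0.75/9.81) = 1.737 s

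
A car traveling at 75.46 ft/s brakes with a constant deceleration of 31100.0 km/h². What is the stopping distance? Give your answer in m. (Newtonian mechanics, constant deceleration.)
d = v₀² / (2a) (with unit conversion) = 110.2 m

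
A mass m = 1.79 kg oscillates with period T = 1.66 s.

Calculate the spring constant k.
T = 2π√(m/k) → k = m(2π/T)² = 1.79×(2π/1.66)² = 25.64 N/m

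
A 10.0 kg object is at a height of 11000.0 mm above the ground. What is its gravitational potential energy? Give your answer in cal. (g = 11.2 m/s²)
PE = mgh = 10 kg × 11.2 m/s² × 11 m = 1232 J = 294.5 cal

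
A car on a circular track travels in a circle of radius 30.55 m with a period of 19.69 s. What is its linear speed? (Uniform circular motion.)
v = 2πr/T = 2π×30.55/19.69 = 9.75 m/s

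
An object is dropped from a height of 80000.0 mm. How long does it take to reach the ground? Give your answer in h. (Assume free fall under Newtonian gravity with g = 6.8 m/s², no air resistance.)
t = √(2h/g) (with unit conversion) = 0.001347 h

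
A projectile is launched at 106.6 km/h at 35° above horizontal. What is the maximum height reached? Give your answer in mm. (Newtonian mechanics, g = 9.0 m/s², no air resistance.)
H = v₀²sin²(θ)/(2g) (with unit conversion) = 16030.0 mm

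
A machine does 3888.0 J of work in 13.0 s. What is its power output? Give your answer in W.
P = W/t = 3888 J / 13 s = 299.1 W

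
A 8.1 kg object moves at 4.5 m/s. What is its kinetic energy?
KE = ½mv² = ½×8.1×4.5² = 82.0125 J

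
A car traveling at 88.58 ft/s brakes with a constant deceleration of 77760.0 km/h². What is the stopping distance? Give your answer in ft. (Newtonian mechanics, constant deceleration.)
d = v₀² / (2a) (with unit conversion) = 199.3 ft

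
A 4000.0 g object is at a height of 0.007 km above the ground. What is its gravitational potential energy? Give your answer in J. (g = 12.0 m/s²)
PE = mgh = 4 kg × 12.0 m/s² × 7 m = 336 J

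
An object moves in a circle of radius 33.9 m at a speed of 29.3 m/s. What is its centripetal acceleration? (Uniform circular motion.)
a_c = v²/r = 29.3²/33.9 = 858.49/33.9 = 25.32 m/s²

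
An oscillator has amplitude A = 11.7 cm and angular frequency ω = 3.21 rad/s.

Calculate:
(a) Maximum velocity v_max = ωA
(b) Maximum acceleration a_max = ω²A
v_max = ωA = 3.21×0.117 = 0.3756 m/s
a_max = ω²A = 3.21²×0.117 = 1.206 m/s²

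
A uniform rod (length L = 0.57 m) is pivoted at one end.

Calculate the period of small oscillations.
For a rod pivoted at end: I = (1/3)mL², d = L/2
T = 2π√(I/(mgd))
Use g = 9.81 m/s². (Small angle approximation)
I/m = (1/3)L² = 0.1083 m²; d = L/2 = 0.285 m
T = 2π√(I/(mgd)) = 2π√(0.1083/(9.81×0.285)) = 1.237 s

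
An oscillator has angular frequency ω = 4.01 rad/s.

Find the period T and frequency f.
T = 2π/ω = 2π/4.01 = 1.567 s; f = ω/2π = 0.6382 Hz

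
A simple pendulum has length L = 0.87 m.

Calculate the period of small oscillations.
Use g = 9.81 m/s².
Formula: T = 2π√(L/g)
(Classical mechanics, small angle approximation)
T = 2π√(L/g) = 2π√(0.87/9.81) = 1.871 s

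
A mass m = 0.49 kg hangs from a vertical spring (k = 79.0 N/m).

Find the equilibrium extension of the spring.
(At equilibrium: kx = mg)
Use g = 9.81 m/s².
x_eq = mg/k = 0.49×9.81/79.0 = 0.06085 m = 6.085 cm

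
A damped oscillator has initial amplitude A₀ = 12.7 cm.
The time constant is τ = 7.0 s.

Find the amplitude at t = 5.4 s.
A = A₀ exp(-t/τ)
A = A₀ exp(−t/τ) = 12.7×exp(−5.4/7.0) = 5.872 cm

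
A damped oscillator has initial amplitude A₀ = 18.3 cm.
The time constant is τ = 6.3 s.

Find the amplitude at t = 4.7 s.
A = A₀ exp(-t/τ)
A = A₀ exp(−t/τ) = 18.3×exp(−4.7/6.3) = 8.679 cm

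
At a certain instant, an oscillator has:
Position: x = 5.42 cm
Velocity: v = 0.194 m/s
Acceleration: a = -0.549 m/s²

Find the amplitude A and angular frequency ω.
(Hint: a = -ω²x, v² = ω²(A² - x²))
a = −ω²x → ω = √(|a|/x) = √(0.549/0.0542) = 3.183 rad/s
v² = ω²(A² − x²) → A = √(x² + v²/ω²) = √(0.0542² + 0.194²/3.183²) = 0.08157 m = 8.157 cm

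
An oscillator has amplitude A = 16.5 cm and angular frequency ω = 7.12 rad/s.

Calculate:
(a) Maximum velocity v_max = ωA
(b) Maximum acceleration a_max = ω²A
v_max = ωA = 7.12×0.165 = 1.175 m/s
a_max = ω²A = 7.12²×0.165 = 8.365 m/s²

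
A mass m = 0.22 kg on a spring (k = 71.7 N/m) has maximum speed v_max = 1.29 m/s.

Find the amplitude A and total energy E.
½mv²_max = ½kA² → A = v_max√(m/k) = 1.29×√(0.22/71.7) = 0.07146 m = 7.146 cm
E = ½mv²_max = ½×0.22×1.29² = 0.1831 J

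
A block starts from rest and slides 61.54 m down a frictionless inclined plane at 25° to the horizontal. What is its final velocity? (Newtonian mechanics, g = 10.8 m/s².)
a = g sin(θ) = 10.8 × sin(25°) = 4.56 m/s²
v = √(2ad) = √(2 × 4.56 × 61.54) = 23.7 m/s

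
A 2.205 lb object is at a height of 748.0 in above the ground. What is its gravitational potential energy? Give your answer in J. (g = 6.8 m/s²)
PE = mgh = 1 kg × 6.8 m/s² × 19 m = 129.2 J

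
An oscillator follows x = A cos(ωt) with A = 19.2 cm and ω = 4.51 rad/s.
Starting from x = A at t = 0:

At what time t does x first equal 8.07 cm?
cos(ωt) = x/A = 8.07/19.2 = 0.4203
ωt = arccos(0.4203) = 1.137 rad
t = 1.137/4.51 = 0.2521 s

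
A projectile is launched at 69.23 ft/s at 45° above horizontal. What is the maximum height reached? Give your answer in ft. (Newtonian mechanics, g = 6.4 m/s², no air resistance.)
H = v₀²sin²(θ)/(2g) (with unit conversion) = 57.06 ft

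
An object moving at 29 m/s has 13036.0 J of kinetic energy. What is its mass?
KE = ½mv² → m = 2KE/v² = 2×13036.0/29² = 31.0 kg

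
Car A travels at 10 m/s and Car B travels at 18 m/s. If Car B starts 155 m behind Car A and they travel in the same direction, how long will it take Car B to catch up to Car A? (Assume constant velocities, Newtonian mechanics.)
Relative speed: v_rel = 18 - 10 = 8 m/s
Time to catch: t = d₀/v_rel = 155/8 = 19.38 s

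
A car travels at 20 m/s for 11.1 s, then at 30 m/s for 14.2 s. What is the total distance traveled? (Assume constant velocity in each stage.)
d₁ = v₁t₁ = 20 × 11.1 = 222 m
d₂ = v₂t₂ = 30 × 14.2 = 426 m
d_total = 222 + 426 = 648.0 m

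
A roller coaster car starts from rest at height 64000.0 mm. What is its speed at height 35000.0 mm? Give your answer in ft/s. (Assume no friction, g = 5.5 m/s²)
mgh₁ = ½mv₂² + mgh₂ → v₂ = √(2g(h₁−h₂)) = √(2×5.5×(64−35)) = 17.86 m/s = 58.6 ft/s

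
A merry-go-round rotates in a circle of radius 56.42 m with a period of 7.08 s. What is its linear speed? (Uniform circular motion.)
v = 2πr/T = 2π×56.42/7.08 = 50.07 m/s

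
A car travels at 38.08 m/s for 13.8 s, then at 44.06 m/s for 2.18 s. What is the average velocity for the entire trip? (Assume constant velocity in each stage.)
d₁ = v₁t₁ = 38.08 × 13.8 = 525.504 m
d₂ = v₂t₂ = 44.06 × 2.18 = 96.0508 m
d_total = 621.55 m, t_total = 15.98 s
v_avg = d_total/t_total = 621.55/15.98 = 38.9 m/s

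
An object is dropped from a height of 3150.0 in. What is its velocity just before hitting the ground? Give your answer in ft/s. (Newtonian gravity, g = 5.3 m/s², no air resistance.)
v = √(2gh) (with unit conversion) = 95.55 ft/s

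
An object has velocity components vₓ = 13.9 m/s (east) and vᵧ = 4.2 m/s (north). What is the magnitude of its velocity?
|v| = √(vₓ² + vᵧ²) = √(13.9² + 4.2²) = √(210.85) = 14.52 m/s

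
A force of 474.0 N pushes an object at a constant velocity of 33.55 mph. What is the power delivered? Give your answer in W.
P = Fv = 474 N × 15 m/s = 7109 W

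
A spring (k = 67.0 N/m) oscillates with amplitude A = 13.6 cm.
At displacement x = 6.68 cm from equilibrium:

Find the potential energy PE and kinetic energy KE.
E_total = ½kA² = ½×67.0×(0.136)² = 0.6196 J
PE = ½kx² = ½×67.0×(0.0668)² = 0.1495 J
KE = E_total − PE = 0.4701 J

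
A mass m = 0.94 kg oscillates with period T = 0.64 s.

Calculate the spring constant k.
T = 2π√(m/k) → k = m(2π/T)² = 0.94×(2π/0.64)² = 90.6 N/m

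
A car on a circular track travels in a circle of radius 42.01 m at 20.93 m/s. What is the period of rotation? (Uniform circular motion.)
T = 2πr/v = 2π×42.01/20.93 = 12.61 s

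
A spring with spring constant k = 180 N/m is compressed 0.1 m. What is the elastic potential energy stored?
PE = ½kx² = ½×180×0.1² = 0.9 J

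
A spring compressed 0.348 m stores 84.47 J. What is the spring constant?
PE = ½kx² → k = 2PE/x² = 2×84.47/0.348² = 1395.0 N/m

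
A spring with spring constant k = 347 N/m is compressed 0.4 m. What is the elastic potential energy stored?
PE = ½kx² = ½×347×0.4² = 27.76 J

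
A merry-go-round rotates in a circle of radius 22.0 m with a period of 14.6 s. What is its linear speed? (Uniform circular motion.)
v = 2πr/T = 2π×22.0/14.6 = 9.47 m/s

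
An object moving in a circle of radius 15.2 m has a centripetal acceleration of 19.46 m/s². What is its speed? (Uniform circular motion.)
v = √(a_c × r) = √(19.46 × 15.2) = 17.2 m/s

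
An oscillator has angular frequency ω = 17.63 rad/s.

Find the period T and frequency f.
T = 2π/ω = 2π/17.63 = 0.3564 s; f = ω/2π = 2.806 Hz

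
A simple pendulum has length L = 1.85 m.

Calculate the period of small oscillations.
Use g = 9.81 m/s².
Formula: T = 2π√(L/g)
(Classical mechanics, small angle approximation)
T = 2π√(L/g) = 2π√(1.85/9.81) = 2.729 s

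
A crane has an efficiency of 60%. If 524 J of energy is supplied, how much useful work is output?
W_out = η × W_in = 0.6 × 524 = 314.4 J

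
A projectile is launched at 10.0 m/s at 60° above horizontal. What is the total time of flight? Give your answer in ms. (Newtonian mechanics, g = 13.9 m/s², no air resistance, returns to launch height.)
T = 2v₀sin(θ)/g (with unit conversion) = 1246.0 ms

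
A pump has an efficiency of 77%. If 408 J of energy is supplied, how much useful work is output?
W_out = η × W_in = 0.77 × 408 = 314.16 J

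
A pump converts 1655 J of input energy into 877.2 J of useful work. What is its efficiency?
η = W_out/W_in = 877.2/1655 = 0.53 = 53.0%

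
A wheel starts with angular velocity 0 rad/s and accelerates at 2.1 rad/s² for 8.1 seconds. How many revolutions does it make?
θ = ω₀t + ½αt² = 0×8.1 + ½×2.1×8.1² = 68.89 rad
Revolutions = θ/(2π) = 68.89/(2π) = 10.96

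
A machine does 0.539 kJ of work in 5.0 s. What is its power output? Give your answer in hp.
P = W/t = 539 J / 5 s = 107.8 W = 0.1446 hp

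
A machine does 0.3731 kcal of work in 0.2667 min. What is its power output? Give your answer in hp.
P = W/t = 1561 J / 16 s = 97.55 W = 0.1308 hp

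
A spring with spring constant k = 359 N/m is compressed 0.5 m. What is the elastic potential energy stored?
PE = ½kx² = ½×359×0.5² = 44.88 J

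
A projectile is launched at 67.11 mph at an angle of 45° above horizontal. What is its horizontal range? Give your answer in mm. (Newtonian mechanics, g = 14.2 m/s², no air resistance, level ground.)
R = v₀² sin(2θ) / g (with unit conversion) = 63380.0 mm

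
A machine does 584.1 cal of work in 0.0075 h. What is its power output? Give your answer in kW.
P = W/t = 2444 J / 27 s = 90.51 W = 0.09051 kW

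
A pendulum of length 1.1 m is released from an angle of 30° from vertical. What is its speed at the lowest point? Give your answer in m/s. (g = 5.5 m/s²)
h = L(1 − cosθ) = 1.1×(1 − cos30°) = 0.1474 m
v = √(2gh) = √(2×5.5×0.1474) = 1.273 m/s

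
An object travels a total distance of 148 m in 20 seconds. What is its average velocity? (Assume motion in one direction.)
v_avg = Δd / Δt = 148 / 20 = 7.4 m/s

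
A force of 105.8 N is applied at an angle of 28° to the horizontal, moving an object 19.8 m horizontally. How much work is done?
W = Fd cosθ = 105.8×19.8×cos(28°) = 1849.6 J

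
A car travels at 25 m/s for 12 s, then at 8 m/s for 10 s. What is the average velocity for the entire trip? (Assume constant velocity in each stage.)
d₁ = v₁t₁ = 25 × 12 = 300 m
d₂ = v₂t₂ = 8 × 10 = 80 m
d_total = 380 m, t_total = 22 s
v_avg = d_total/t_total = 380/22 = 17.27 m/s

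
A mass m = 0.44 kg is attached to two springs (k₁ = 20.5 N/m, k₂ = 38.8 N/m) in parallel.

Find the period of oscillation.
k_eq = k₁+k₂ = 59.3 N/m
T = 2π√(m/k_eq) = 2π√(0.44/59.3) = 0.5412 s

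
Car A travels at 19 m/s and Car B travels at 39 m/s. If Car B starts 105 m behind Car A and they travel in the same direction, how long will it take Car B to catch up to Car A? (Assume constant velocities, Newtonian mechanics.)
Relative speed: v_rel = 39 - 19 = 20 m/s
Time to catch: t = d₀/v_rel = 105/20 = 5.25 s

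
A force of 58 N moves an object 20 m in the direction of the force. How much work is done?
W = Fd = 58×20 = 1160.0 J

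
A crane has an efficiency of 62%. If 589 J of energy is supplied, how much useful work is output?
W_out = η × W_in = 0.62 × 589 = 365.18 J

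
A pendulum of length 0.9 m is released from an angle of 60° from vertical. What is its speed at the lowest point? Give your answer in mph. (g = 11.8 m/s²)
h = L(1 − cosθ) = 0.9×(1 − cos60°) = 0.45 m
v = √(2gh) = √(2×11.8×0.45) = 3.259 m/s = 7.29 mph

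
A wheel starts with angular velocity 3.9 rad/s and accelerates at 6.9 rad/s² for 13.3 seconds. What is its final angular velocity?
ω = ω₀ + αt = 3.9 + 6.9 × 13.3 = 95.67 rad/s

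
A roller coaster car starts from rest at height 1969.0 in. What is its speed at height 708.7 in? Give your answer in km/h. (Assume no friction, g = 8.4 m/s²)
mgh₁ = ½mv₂² + mgh₂ → v₂ = √(2g(h₁−h₂)) = √(2×8.4×(50.01−18)) = 23.19 m/s = 83.49 km/h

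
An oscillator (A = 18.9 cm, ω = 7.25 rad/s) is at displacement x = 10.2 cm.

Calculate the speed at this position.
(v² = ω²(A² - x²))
v = ω√(A² − x²) = 7.25×√(0.189² − 0.102²) = 1.154 m/s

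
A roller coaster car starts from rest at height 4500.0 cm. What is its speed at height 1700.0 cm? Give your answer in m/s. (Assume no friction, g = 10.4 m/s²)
mgh₁ = ½mv₂² + mgh₂ → v₂ = √(2g(h₁−h₂)) = √(2×10.4×(45−17)) = 24.13 m/s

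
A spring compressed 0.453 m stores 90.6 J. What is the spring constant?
PE = ½kx² → k = 2PE/x² = 2×90.6/0.453² = 883.0 N/m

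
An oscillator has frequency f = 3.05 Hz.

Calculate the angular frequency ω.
ω = 2πf = 2π×3.05 = 19.16 rad/s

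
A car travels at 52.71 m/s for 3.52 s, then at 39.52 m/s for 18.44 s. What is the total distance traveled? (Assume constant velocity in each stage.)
d₁ = v₁t₁ = 52.71 × 3.52 = 185.539 m
d₂ = v₂t₂ = 39.52 × 18.44 = 728.749 m
d_total = 185.539 + 728.749 = 914.29 m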